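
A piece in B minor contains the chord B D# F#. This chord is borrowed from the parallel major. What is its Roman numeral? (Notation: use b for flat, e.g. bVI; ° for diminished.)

The root B is the diatonic 1st degree of B minor; the borrowing shows in the chord quality. Diatonically B minor has Bm (i) on that degree; B–D#–F# is instead the major chord native to B major, so it takes the label I.

I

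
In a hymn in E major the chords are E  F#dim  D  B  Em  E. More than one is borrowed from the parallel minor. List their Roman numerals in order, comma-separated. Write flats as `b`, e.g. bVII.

ii°, bVII, i

In E major the diatonic chords are E, F#m, G#m, A, B, C#m, D#dim. E and B both belong to that set. But F#dim (F#–A–C) is foreign: the diatonic ii on degree 2 is F#m, whereas F#dim comes from E minor. It is labeled ii°. D (D–F#–A) is not: scale degree 7 in E major carries D#dim (vii°). In E minor the chord on that degree is D, so here it functions as bVII, borrowed from the parallel minor. Em (E–G–B) is not: scale degree 1 in E major carries E (I). In E minor the chord on that degree is Em, so here it functions as i, borrowed from the parallel minor.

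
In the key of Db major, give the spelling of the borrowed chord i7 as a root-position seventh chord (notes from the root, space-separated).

The root, Db, is scale degree 1 — the same note in Db major and Db minor; only the chord quality changes. In Db minor the chord on Db is Db–Fb–Ab–Cb.

Db Fb Ab Cb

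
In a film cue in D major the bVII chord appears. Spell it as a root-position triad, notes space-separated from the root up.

C E G

Scale degree 7 in D major is C#. bVII uses the lowered form, C, taken from D minor. Building the major chord from the parallel minor on C: C–E–G.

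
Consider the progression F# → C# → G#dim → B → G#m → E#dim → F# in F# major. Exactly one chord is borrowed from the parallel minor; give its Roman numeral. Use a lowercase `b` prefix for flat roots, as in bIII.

ii°

In F# major the diatonic chords are F#, G#m, A#m, B, C#, D#m, E#dim. F#, C#, B, G#m and E#dim all belong to that set. But G#dim (G#–B–D) is foreign: the diatonic ii on degree 2 is G#m, whereas G#dim comes from F# minor. It is labeled ii°.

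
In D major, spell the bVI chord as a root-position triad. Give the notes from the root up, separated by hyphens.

Bb-D-F

bVI is built on the lowered scale degree 6. In D major degree 6 is B; lowered it becomes Bb. Building the major chord from the parallel minor on Bb: Bb–D–F.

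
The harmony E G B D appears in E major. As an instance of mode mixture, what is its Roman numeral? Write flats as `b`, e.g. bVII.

i7

E is scale degree 1 in E major. Diatonically E major has E (I) on that degree; E–G–B–D is instead the minor-seventh chord native to E minor, so it takes the label i7.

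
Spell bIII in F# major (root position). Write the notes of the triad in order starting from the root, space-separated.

A C# E

The root of bIII is the lowered 3rd degree: A# becomes A. Building the major chord from the parallel minor on A: A–C#–E.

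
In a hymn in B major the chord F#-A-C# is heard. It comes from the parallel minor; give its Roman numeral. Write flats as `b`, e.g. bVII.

v

The root F# is the diatonic 5th degree of B major; the borrowing shows in the chord quality. The diatonic chord on degree 5 would be F# (V), but F#–A–C# is the minor chord from B minor. As a borrowed chord it is labeled v.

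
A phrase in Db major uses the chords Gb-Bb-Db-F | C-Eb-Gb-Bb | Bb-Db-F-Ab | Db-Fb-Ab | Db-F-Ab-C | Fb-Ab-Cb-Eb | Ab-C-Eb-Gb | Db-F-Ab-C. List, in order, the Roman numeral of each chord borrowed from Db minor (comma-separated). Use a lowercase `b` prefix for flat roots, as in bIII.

i, bIIImaj7

Db major has the diatonic set Db, Ebm, Fm, Gb, Ab, Bbm, Cdim. Gb–Bb–Db–F = Gbmaj7, C–Eb–Gb–Bb = Cm7b5, Bb–Db–F–Ab = Bbm7, Db–F–Ab–C = Dbmaj7 and Ab–C–Eb–Gb = Ab7 are all diatonic. Db–Fb–Ab doesn't fit — on degree 1 Db major would have Db (I). Dbm is the degree-1 chord of Db minor, so it is the borrowed i. Fb–Ab–Cb–Eb doesn't fit — on degree 3 Db major would have Fm (iii). Fbmaj7 is the degree-3 chord of Db minor, so it is the borrowed bIIImaj7.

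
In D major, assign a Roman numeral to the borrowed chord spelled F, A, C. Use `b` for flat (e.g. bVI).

In D major scale degree 3 is F#; F is its lowered form, from D minor. Diatonically D major has F#m (iii) on that degree; F–A–C is instead the major chord native to D minor, so it takes the label bIII.

bIII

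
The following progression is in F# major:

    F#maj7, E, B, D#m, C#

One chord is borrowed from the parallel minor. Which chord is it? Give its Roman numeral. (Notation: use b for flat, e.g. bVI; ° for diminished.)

bVII

The diatonic triads in F# major are F#, G#m, A#m, B, C#, D#m, E#dim. F#maj7, B, D#m and C# are all diatonic. E (E–G#–B) is not: scale degree 7 in F# major carries E#dim (vii°). In F# minor the chord on that degree is E, so here it functions as bVII, borrowed from the parallel minor.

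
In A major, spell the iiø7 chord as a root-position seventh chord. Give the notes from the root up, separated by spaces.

The root, B, is scale degree 2 — the same note in A major and A minor; only the chord quality changes. Building the half-diminished-seventh chord from the parallel minor on B: B–D–F–A.

B D F A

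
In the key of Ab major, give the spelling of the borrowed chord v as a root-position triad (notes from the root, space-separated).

Eb Gb Bb

The root, Eb, is scale degree 5 — the same note in Ab major and Ab minor; only the chord quality changes. In Ab minor the chord on Eb is Eb–Gb–Bb.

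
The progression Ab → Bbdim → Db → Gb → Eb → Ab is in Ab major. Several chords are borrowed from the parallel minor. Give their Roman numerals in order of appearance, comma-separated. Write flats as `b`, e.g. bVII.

In Ab major the diatonic chords are Ab, Bbm, Cm, Db, Eb, Fm, Gdim. Of the given chords, Ab, Db and Eb are diatonic. Bbdim (Bb–Db–Fb) is not: scale degree 2 in Ab major carries Bbm (ii). In Ab minor the chord on that degree is Bbdim, so here it functions as ii°, borrowed from the parallel minor. Gb (Gb–Bb–Db) doesn't fit — on degree 7 Ab major would have Gdim (vii°). Gb is the degree-7 chord of Ab minor, so it is the borrowed bVII.

ii°, bVII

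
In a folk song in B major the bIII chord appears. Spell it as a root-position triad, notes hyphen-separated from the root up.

D-F#-A

bIII is built on the lowered scale degree 3. In B major degree 3 is D#; lowered it becomes D. Stacking thirds in B minor on D gives D–F#–A.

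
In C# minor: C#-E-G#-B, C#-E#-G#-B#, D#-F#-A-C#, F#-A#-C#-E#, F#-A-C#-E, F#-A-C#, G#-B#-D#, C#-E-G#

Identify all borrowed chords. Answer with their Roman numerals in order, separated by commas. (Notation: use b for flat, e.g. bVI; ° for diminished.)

C# minor has the diatonic set C#m, D#dim, E, F#m, G#, A, B (with V from harmonic minor). C#–E–G#–B = C#m7, D#–F#–A–C# = D#m7b5, F#–A–C#–E = F#m7, F#–A–C# = F#m, G#–B#–D# = G# and C#–E–G# = C#m are all diatonic. C#–E#–G#–B# doesn't fit — on degree 1 C# minor would have C#m (i). C#maj7 is the degree-1 chord of C# major, so it is the borrowed Imaj7. F#–A#–C#–E# is not: scale degree 4 in C# minor carries F#m (iv). In C# major the chord on that degree is F#maj7, so here it functions as IVmaj7, borrowed from the parallel major.

Imaj7, IVmaj7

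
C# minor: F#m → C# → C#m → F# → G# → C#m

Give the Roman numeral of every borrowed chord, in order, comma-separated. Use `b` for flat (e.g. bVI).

I, IV

In C# minor (with V from harmonic minor) the diatonic chords are C#m, D#dim, E, F#m, G#, A, B. F#m, C#m and G# are all diatonic. C# (C#–E#–G#) doesn't fit — on degree 1 C# minor would have C#m (i). C# is the degree-1 chord of C# major, so it is the borrowed I. F# (F#–A#–C#) is not: scale degree 4 in C# minor carries F#m (iv). In C# major the chord on that degree is F#, so here it functions as IV, borrowed from the parallel major.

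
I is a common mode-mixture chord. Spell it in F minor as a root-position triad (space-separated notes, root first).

F A C

I is built on scale degree 1, which is F in both F minor and its parallel. Building the major chord from the parallel major on F: F–A–C.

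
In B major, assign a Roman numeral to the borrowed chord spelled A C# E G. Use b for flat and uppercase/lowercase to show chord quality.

A is the lowered form of scale degree 7 in B major (the diatonic degree 7 is A#). The diatonic chord on degree 7 would be A#dim (vii°), but A–C#–E–G is the dominant-seventh chord from B minor. As a borrowed chord it is labeled bVII7.

bVII7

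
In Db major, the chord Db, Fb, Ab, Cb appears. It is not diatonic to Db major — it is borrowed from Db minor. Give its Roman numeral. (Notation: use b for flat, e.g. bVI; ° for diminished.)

i7

Db is scale degree 1 in Db major. Diatonically Db major has Db (I) on that degree; Db–Fb–Ab–Cb is instead the minor-seventh chord native to Db minor, so it takes the label i7.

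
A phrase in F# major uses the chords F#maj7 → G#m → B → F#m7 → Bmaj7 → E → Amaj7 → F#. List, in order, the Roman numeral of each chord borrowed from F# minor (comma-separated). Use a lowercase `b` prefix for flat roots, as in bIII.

i7, bVII, bIIImaj7

The diatonic triads in F# major are F#, G#m, A#m, B, C#, D#m, E#dim. Of the given chords, F#maj7, G#m, B, Bmaj7 and F# are diatonic. But F#m7 (F#–A–C#–E) is foreign: the diatonic I on degree 1 is F#, whereas F#m7 comes from F# minor. It is labeled i7. E (E–G#–B) doesn't fit — on degree 7 F# major would have E#dim (vii°). E is the degree-7 chord of F# minor, so it is the borrowed bVII. Amaj7 (A–C#–E–G#) is not: scale degree 3 in F# major carries A#m (iii). In F# minor the chord on that degree is Amaj7, so here it functions as bIIImaj7, borrowed from the parallel minor.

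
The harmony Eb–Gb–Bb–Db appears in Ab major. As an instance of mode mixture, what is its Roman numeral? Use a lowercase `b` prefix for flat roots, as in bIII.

v7

Eb is scale degree 5 in Ab major. Eb–Gb–Bb–Db is a minor-seventh chord — the form found in Ab minor, not the diatonic V (Eb). Borrowed into Ab major it is written v7.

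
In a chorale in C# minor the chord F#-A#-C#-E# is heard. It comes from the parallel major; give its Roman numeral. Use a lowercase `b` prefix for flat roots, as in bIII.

F# is scale degree 4 in C# minor. Diatonically C# minor has F#m (iv) on that degree; F#–A#–C#–E# is instead the major-seventh chord native to C# major, so it takes the label IVmaj7.

IVmaj7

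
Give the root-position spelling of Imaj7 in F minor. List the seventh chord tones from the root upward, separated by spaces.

The root, F, is scale degree 1 — the same note in F minor and F major; only the chord quality changes. Building the major-seventh chord from the parallel major on F: F–A–C–E.

F A C E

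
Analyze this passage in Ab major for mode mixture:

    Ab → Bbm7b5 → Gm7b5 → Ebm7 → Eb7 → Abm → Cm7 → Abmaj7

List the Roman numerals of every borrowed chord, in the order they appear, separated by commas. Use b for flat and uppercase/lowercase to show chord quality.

In Ab major the diatonic chords are Ab, Bbm, Cm, Db, Eb, Fm, Gdim. Ab, Gm7b5, Eb7, Cm7 and Abmaj7 all belong to that set. Bbm7b5 (Bb–Db–Fb–Ab) is not: scale degree 2 in Ab major carries Bbm (ii). In Ab minor the chord on that degree is Bbm7b5, so here it functions as iiø7, borrowed from the parallel minor. Ebm7 (Eb–Gb–Bb–Db) doesn't fit — on degree 5 Ab major would have Eb (V). Ebm7 is the degree-5 chord of Ab minor, so it is the borrowed v7. Abm (Ab–Cb–Eb) is not: scale degree 1 in Ab major carries Ab (I). In Ab minor the chord on that degree is Abm, so here it functions as i, borrowed from the parallel minor.

iiø7, v7, i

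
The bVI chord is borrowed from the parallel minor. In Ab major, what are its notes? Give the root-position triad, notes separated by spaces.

Fb Ab Cb

bVI is built on the lowered scale degree 6. In Ab major degree 6 is F; lowered it becomes Fb. Stacking thirds in Ab minor on Fb gives Fb–Ab–Cb.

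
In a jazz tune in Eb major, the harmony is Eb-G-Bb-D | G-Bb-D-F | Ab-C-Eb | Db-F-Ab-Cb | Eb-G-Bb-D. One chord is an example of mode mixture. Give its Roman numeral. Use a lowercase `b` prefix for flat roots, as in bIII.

bVII7

The diatonic triads in Eb major are Eb, Fm, Gm, Ab, Bb, Cm, Ddim. Eb–G–Bb–D = Ebmaj7, G–Bb–D–F = Gm7 and Ab–C–Eb = Ab all belong to that set. But Db–F–Ab–Cb is foreign: the diatonic vii° on degree 7 is Ddim, whereas Db7 comes from Eb minor. It is labeled bVII7.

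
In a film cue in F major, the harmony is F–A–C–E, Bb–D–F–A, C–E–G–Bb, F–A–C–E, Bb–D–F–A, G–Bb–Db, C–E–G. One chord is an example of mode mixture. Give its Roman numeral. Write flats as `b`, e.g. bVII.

ii°

The diatonic triads in F major are F, Gm, Am, Bb, C, Dm, Edim. F–A–C–E = Fmaj7, Bb–D–F–A = Bbmaj7, C–E–G–Bb = C7 and C–E–G = C are all diatonic. G–Bb–Db is not: scale degree 2 in F major carries Gm (ii). In F minor the chord on that degree is Gdim, so here it functions as ii°, borrowed from the parallel minor.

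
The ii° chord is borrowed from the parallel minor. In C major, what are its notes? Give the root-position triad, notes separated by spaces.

D F Ab

The root, D, is scale degree 2 — the same note in C major and C minor; only the chord quality changes. Building the diminished chord from the parallel minor on D: D–F–Ab.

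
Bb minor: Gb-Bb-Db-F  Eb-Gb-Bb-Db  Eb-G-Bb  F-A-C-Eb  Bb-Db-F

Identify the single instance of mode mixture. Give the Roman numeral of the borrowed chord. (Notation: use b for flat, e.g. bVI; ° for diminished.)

Bb minor has the diatonic set Bbm, Cdim, Db, Ebm, F, Gb, Ab (with V from harmonic minor). Gb–Bb–Db–F = Gbmaj7, Eb–Gb–Bb–Db = Ebm7, F–A–C–Eb = F7 and Bb–Db–F = Bbm are all diatonic. But Eb–G–Bb is foreign: the diatonic iv on degree 4 is Ebm, whereas Eb comes from Bb major. It is labeled IV.

IV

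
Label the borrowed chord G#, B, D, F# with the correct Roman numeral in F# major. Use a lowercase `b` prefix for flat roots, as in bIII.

iiø7

The root G# is the diatonic 2nd degree of F# major; the borrowing shows in the chord quality. The diatonic chord on degree 2 would be G#m (ii), but G#–B–D–F# is the half-diminished-seventh chord from F# minor. As a borrowed chord it is labeled iiø7.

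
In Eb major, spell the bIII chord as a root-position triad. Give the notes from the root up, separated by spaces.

The root of bIII is the lowered 3rd degree: G becomes Gb. Building the major chord from the parallel minor on Gb: Gb–Bb–Db.

Gb Bb Db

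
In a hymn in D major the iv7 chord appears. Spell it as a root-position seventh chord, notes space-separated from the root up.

G Bb D F

iv7 is built on scale degree 4, which is G in both D major and its parallel. Building the minor-seventh chord from the parallel minor on G: G–Bb–D–F.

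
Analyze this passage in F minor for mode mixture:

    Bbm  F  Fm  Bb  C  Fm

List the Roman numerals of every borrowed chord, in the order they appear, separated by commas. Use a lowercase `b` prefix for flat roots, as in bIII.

I, IV

F minor has the diatonic set Fm, Gdim, Ab, Bbm, C, Db, Eb (with V from harmonic minor). Of the given chords, Bbm, Fm and C are diatonic. F (F–A–C) doesn't fit — on degree 1 F minor would have Fm (i). F is the degree-1 chord of F major, so it is the borrowed I. Bb (Bb–D–F) is not: scale degree 4 in F minor carries Bbm (iv). In F major the chord on that degree is Bb, so here it functions as IV, borrowed from the parallel major.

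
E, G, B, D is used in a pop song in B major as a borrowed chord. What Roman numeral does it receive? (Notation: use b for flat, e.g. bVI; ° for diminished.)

iv7

The root E is the diatonic 4th degree of B major; the borrowing shows in the chord quality. E–G–B–D is a minor-seventh chord — the form found in B minor, not the diatonic IV (E). Borrowed into B major it is written iv7.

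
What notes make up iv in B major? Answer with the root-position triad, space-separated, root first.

E G B

The root, E, is scale degree 4 — the same note in B major and B minor; only the chord quality changes. Stacking thirds in B minor on E gives E–G–B.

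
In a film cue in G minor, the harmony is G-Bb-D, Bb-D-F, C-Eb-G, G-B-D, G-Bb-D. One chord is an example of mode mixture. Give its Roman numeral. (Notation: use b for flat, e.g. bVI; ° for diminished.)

In G minor (with V from harmonic minor) the diatonic chords are Gm, Adim, Bb, Cm, D, Eb, F. Of the given chords, G–Bb–D = Gm, Bb–D–F = Bb and C–Eb–G = Cm are diatonic. But G–B–D is foreign: the diatonic i on degree 1 is Gm, whereas G comes from G major. It is labeled I.

I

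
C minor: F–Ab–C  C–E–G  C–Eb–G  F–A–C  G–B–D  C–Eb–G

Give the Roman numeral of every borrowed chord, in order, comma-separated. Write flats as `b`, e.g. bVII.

I, IV

C minor has the diatonic set Cm, Ddim, Eb, Fm, G, Ab, Bb (with V from harmonic minor). F–Ab–C = Fm, C–Eb–G = Cm and G–B–D = G are all diatonic. C–E–G doesn't fit — on degree 1 C minor would have Cm (i). C is the degree-1 chord of C major, so it is the borrowed I. F–A–C doesn't fit — on degree 4 C minor would have Fm (iv). F is the degree-4 chord of C major, so it is the borrowed IV.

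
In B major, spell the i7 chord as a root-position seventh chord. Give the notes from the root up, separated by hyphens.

B-D-F#-A

i7 is built on scale degree 1, which is B in both B major and its parallel. Building the minor-seventh chord from the parallel minor on B: B–D–F#–A.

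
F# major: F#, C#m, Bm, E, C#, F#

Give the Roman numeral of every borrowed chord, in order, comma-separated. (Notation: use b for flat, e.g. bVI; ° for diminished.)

F# major has the diatonic set F#, G#m, A#m, B, C#, D#m, E#dim. Of the given chords, F# and C# are diatonic. But C#m (C#–E–G#) is foreign: the diatonic V on degree 5 is C#, whereas C#m comes from F# minor. It is labeled v. Bm (B–D–F#) is not: scale degree 4 in F# major carries B (IV). In F# minor the chord on that degree is Bm, so here it functions as iv, borrowed from the parallel minor. E (E–G#–B) doesn't fit — on degree 7 F# major would have E#dim (vii°). E is the degree-7 chord of F# minor, so it is the borrowed bVII.

v, iv, bVII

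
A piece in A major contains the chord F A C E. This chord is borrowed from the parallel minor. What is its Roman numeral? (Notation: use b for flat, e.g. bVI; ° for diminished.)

The root F is the lowered 6th scale degree — diatonically A major has F# there. F–A–C–E is a major-seventh chord — the form found in A minor, not the diatonic vi (F#m). Borrowed into A major it is written bVImaj7.

bVImaj7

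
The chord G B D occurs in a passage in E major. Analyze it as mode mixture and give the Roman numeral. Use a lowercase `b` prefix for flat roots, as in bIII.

bIII

G is the lowered form of scale degree 3 in E major (the diatonic degree 3 is G#). The diatonic chord on degree 3 would be G#m (iii), but G–B–D is the major chord from E minor. As a borrowed chord it is labeled bIII.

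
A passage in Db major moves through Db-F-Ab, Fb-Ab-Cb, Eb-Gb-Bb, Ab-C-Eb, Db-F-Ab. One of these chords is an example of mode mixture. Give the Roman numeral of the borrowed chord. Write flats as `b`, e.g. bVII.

bIII

Db major has the diatonic set Db, Ebm, Fm, Gb, Ab, Bbm, Cdim. Db–F–Ab = Db, Eb–Gb–Bb = Ebm and Ab–C–Eb = Ab are all diatonic. Fb–Ab–Cb doesn't fit — on degree 3 Db major would have Fm (iii). Fb is the degree-3 chord of Db minor, so it is the borrowed bIII.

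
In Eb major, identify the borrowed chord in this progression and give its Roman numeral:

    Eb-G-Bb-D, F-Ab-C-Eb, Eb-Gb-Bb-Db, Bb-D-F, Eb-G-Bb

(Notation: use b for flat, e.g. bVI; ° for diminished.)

i7

The diatonic triads in Eb major are Eb, Fm, Gm, Ab, Bb, Cm, Ddim. Eb–G–Bb–D = Ebmaj7, F–Ab–C–Eb = Fm7, Bb–D–F = Bb and Eb–G–Bb = Eb all belong to that set. But Eb–Gb–Bb–Db is foreign: the diatonic I on degree 1 is Eb, whereas Ebm7 comes from Eb minor. It is labeled i7.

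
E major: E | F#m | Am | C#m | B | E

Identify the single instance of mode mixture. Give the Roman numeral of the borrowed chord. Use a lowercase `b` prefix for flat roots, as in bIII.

E major has the diatonic set E, F#m, G#m, A, B, C#m, D#dim. E, F#m, C#m and B are all diatonic. But Am (A–C–E) is foreign: the diatonic IV on degree 4 is A, whereas Am comes from E minor. It is labeled iv.

iv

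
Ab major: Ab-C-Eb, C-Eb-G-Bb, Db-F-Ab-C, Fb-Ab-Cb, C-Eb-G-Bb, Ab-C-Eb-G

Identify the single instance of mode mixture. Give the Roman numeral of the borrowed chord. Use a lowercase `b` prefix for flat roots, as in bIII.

bVI

In Ab major the diatonic chords are Ab, Bbm, Cm, Db, Eb, Fm, Gdim. Ab–C–Eb = Ab, C–Eb–G–Bb = Cm7, Db–F–Ab–C = Dbmaj7 and Ab–C–Eb–G = Abmaj7 are all diatonic. Fb–Ab–Cb doesn't fit — on degree 6 Ab major would have Fm (vi). Fb is the degree-6 chord of Ab minor, so it is the borrowed bVI.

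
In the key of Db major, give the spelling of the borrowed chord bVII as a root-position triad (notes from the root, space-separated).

Cb Eb Gb

Scale degree 7 in Db major is C. bVII uses the lowered form, Cb, taken from Db minor. In Db minor the chord on Cb is Cb–Eb–Gb.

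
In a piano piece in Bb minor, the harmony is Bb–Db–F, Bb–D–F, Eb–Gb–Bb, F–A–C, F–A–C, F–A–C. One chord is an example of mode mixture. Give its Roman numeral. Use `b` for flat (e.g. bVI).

Bb minor has the diatonic set Bbm, Cdim, Db, Ebm, F, Gb, Ab (with V from harmonic minor). Bb–Db–F = Bbm, Eb–Gb–Bb = Ebm and F–A–C = F all belong to that set. Bb–D–F doesn't fit — on degree 1 Bb minor would have Bbm (i). Bb is the degree-1 chord of Bb major, so it is the borrowed I.

I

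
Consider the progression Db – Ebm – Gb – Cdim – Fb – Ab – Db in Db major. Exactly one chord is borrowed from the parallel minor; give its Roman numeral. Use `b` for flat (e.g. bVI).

bIII

Db major has the diatonic set Db, Ebm, Fm, Gb, Ab, Bbm, Cdim. Db, Ebm, Gb, Cdim and Ab are all diatonic. Fb (Fb–Ab–Cb) is not: scale degree 3 in Db major carries Fm (iii). In Db minor the chord on that degree is Fb, so here it functions as bIII, borrowed from the parallel minor.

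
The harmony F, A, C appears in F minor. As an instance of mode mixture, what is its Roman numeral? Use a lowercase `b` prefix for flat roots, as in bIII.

I

F is scale degree 1 in F minor. The diatonic chord on degree 1 would be Fm (i), but F–A–C is the major chord from F major. As a borrowed chord it is labeled I.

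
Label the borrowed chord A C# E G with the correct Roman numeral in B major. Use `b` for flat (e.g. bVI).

bVII7

In B major scale degree 7 is A#; A is its lowered form, from B minor. The diatonic chord on degree 7 would be A#dim (vii°), but A–C#–E–G is the dominant-seventh chord from B minor. As a borrowed chord it is labeled bVII7.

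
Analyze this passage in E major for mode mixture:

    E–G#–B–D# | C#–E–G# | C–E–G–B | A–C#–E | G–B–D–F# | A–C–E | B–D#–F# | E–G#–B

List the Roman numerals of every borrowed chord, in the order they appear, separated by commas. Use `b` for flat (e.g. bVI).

The diatonic triads in E major are E, F#m, G#m, A, B, C#m, D#dim. E–G#–B–D# = Emaj7, C#–E–G# = C#m, A–C#–E = A, B–D#–F# = B and E–G#–B = E all belong to that set. C–E–G–B is not: scale degree 6 in E major carries C#m (vi). In E minor the chord on that degree is Cmaj7, so here it functions as bVImaj7, borrowed from the parallel minor. But G–B–D–F# is foreign: the diatonic iii on degree 3 is G#m, whereas Gmaj7 comes from E minor. It is labeled bIIImaj7. But A–C–E is foreign: the diatonic IV on degree 4 is A, whereas Am comes from E minor. It is labeled iv.

bVImaj7, bIIImaj7, iv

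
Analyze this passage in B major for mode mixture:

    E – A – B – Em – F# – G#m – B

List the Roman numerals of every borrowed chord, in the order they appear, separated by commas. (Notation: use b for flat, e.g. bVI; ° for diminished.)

The diatonic triads in B major are B, C#m, D#m, E, F#, G#m, A#dim. E, B, F# and G#m are all diatonic. A (A–C#–E) is not: scale degree 7 in B major carries A#dim (vii°). In B minor the chord on that degree is A, so here it functions as bVII, borrowed from the parallel minor. Em (E–G–B) doesn't fit — on degree 4 B major would have E (IV). Em is the degree-4 chord of B minor, so it is the borrowed iv.

bVII, iv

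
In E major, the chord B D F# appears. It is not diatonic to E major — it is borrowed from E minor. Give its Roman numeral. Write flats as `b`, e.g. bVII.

v

The root B is the diatonic 5th degree of E major; the borrowing shows in the chord quality. The diatonic chord on degree 5 would be B (V), but B–D–F# is the minor chord from E minor. As a borrowed chord it is labeled v.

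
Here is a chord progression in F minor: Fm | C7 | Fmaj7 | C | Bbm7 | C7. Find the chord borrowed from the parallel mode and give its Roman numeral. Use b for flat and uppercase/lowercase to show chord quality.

Imaj7

The diatonic triads in F minor (with V from harmonic minor) are Fm, Gdim, Ab, Bbm, C, Db, Eb. Fm, C7, C and Bbm7 all belong to that set. Fmaj7 (F–A–C–E) is not: scale degree 1 in F minor carries Fm (i). In F major the chord on that degree is Fmaj7, so here it functions as Imaj7, borrowed from the parallel major.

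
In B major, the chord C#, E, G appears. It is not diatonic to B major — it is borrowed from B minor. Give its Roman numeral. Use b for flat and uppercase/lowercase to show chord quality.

The root C# is the diatonic 2nd degree of B major; the borrowing shows in the chord quality. The diatonic chord on degree 2 would be C#m (ii), but C#–E–G is the diminished chord from B minor. As a borrowed chord it is labeled ii°.

ii°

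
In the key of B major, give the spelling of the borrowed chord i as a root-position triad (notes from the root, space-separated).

i is built on scale degree 1, which is B in both B major and its parallel. Stacking thirds in B minor on B gives B–D–F#.

B D F#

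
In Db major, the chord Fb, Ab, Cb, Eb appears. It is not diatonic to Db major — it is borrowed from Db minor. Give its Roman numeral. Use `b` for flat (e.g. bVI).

Fb is the lowered form of scale degree 3 in Db major (the diatonic degree 3 is F). The diatonic chord on degree 3 would be Fm (iii), but Fb–Ab–Cb–Eb is the major-seventh chord from Db minor. As a borrowed chord it is labeled bIIImaj7.

bIIImaj7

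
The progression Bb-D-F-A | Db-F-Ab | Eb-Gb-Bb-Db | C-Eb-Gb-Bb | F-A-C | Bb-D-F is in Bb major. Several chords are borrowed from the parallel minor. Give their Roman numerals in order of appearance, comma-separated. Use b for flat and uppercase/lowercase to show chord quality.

bIII, iv7, iiø7

In Bb major the diatonic chords are Bb, Cm, Dm, Eb, F, Gm, Adim. Bb–D–F–A = Bbmaj7, F–A–C = F and Bb–D–F = Bb are all diatonic. But Db–F–Ab is foreign: the diatonic iii on degree 3 is Dm, whereas Db comes from Bb minor. It is labeled bIII. But Eb–Gb–Bb–Db is foreign: the diatonic IV on degree 4 is Eb, whereas Ebm7 comes from Bb minor. It is labeled iv7. C–Eb–Gb–Bb is not: scale degree 2 in Bb major carries Cm (ii). In Bb minor the chord on that degree is Cm7b5, so here it functions as iiø7, borrowed from the parallel minor.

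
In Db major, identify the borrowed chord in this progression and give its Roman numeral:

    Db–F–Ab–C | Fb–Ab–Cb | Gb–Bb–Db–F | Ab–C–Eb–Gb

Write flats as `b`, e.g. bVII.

In Db major the diatonic chords are Db, Ebm, Fm, Gb, Ab, Bbm, Cdim. Of the given chords, Db–F–Ab–C = Dbmaj7, Gb–Bb–Db–F = Gbmaj7 and Ab–C–Eb–Gb = Ab7 are diatonic. But Fb–Ab–Cb is foreign: the diatonic iii on degree 3 is Fm, whereas Fb comes from Db minor. It is labeled bIII.

bIII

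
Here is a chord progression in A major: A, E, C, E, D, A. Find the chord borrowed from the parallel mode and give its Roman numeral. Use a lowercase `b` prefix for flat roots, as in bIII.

The diatonic triads in A major are A, Bm, C#m, D, E, F#m, G#dim. Of the given chords, A, E and D are diatonic. C (C–E–G) is not: scale degree 3 in A major carries C#m (iii). In A minor the chord on that degree is C, so here it functions as bIII, borrowed from the parallel minor.

bIII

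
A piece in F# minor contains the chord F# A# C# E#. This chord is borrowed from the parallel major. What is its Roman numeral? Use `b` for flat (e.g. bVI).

Imaj7

F# is scale degree 1 in F# minor. The diatonic chord on degree 1 would be F#m (i), but F#–A#–C#–E# is the major-seventh chord from F# major. As a borrowed chord it is labeled Imaj7.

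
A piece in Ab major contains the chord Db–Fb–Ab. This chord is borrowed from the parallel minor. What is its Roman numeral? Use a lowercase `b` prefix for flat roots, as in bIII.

iv

The root Db is the diatonic 4th degree of Ab major; the borrowing shows in the chord quality. Diatonically Ab major has Db (IV) on that degree; Db–Fb–Ab is instead the minor chord native to Ab minor, so it takes the label iv.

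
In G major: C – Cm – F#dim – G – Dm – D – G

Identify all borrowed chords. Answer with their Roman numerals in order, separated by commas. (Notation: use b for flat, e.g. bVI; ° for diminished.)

iv, v

G major has the diatonic set G, Am, Bm, C, D, Em, F#dim. C, F#dim, G and D are all diatonic. Cm (C–Eb–G) is not: scale degree 4 in G major carries C (IV). In G minor the chord on that degree is Cm, so here it functions as iv, borrowed from the parallel minor. Dm (D–F–A) is not: scale degree 5 in G major carries D (V). In G minor the chord on that degree is Dm, so here it functions as v, borrowed from the parallel minor.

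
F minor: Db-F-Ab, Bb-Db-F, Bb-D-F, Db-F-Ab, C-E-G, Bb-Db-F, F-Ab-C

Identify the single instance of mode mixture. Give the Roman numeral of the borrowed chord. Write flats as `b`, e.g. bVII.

The diatonic triads in F minor (with V from harmonic minor) are Fm, Gdim, Ab, Bbm, C, Db, Eb. Db–F–Ab = Db, Bb–Db–F = Bbm, C–E–G = C and F–Ab–C = Fm all belong to that set. Bb–D–F is not: scale degree 4 in F minor carries Bbm (iv). In F major the chord on that degree is Bb, so here it functions as IV, borrowed from the parallel major.

IV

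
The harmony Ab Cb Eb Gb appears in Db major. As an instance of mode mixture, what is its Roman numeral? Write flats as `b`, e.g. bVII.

v7

The root Ab is the diatonic 5th degree of Db major; the borrowing shows in the chord quality. Ab–Cb–Eb–Gb is a minor-seventh chord — the form found in Db minor, not the diatonic V (Ab). Borrowed into Db major it is written v7.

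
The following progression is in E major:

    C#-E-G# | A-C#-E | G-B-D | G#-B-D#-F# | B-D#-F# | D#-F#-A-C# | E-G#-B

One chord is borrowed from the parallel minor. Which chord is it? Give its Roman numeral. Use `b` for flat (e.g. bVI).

bIII

E major has the diatonic set E, F#m, G#m, A, B, C#m, D#dim. Of the given chords, C#–E–G# = C#m, A–C#–E = A, G#–B–D#–F# = G#m7, B–D#–F# = B, D#–F#–A–C# = D#m7b5 and E–G#–B = E are diatonic. G–B–D doesn't fit — on degree 3 E major would have G#m (iii). G is the degree-3 chord of E minor, so it is the borrowed bIII.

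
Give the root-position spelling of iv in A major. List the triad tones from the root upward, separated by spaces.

D F A

iv is built on scale degree 4, which is D in both A major and its parallel. Stacking thirds in A minor on D gives D–F–A.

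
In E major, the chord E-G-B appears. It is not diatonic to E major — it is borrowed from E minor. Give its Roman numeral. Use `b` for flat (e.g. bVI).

The root E is the diatonic 1st degree of E major; the borrowing shows in the chord quality. The diatonic chord on degree 1 would be E (I), but E–G–B is the minor chord from E minor. As a borrowed chord it is labeled i.

i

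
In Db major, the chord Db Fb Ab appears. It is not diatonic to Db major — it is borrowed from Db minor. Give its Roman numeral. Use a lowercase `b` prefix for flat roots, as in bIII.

i

The root Db is the diatonic 1st degree of Db major; the borrowing shows in the chord quality. Diatonically Db major has Db (I) on that degree; Db–Fb–Ab is instead the minor chord native to Db minor, so it takes the label i.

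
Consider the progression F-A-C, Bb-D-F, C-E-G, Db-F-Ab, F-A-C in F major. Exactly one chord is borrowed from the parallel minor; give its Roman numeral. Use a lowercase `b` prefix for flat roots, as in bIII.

bVI

F major has the diatonic set F, Gm, Am, Bb, C, Dm, Edim. F–A–C = F, Bb–D–F = Bb and C–E–G = C all belong to that set. Db–F–Ab doesn't fit — on degree 6 F major would have Dm (vi). Db is the degree-6 chord of F minor, so it is the borrowed bVI.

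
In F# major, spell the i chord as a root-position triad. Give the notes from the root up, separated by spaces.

F# A C#

The root, F#, is scale degree 1 — the same note in F# major and F# minor; only the chord quality changes. Building the minor chord from the parallel minor on F#: F#–A–C#.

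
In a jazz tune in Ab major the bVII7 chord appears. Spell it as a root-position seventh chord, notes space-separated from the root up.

bVII7 is built on the lowered scale degree 7. In Ab major degree 7 is G; lowered it becomes Gb. Building the dominant-seventh chord from the parallel minor on Gb: Gb–Bb–Db–Fb.

Gb Bb Db Fb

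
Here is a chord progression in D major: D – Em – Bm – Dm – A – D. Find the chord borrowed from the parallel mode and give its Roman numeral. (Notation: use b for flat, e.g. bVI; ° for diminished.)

i

D major has the diatonic set D, Em, F#m, G, A, Bm, C#dim. D, Em, Bm and A are all diatonic. Dm (D–F–A) is not: scale degree 1 in D major carries D (I). In D minor the chord on that degree is Dm, so here it functions as i, borrowed from the parallel minor.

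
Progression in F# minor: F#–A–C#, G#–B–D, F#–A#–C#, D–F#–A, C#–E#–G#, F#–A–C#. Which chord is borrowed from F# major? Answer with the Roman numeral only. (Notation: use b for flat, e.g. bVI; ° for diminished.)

In F# minor (with V from harmonic minor) the diatonic chords are F#m, G#dim, A, Bm, C#, D, E. F#–A–C# = F#m, G#–B–D = G#dim, D–F#–A = D and C#–E#–G# = C# all belong to that set. But F#–A#–C# is foreign: the diatonic i on degree 1 is F#m, whereas F# comes from F# major. It is labeled I.

I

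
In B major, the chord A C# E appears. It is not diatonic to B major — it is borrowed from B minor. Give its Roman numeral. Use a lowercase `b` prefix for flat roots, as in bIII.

A is the lowered form of scale degree 7 in B major (the diatonic degree 7 is A#). Diatonically B major has A#dim (vii°) on that degree; A–C#–E is instead the major chord native to B minor, so it takes the label bVII.

bVII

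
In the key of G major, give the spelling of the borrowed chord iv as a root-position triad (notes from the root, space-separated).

iv is built on scale degree 4, which is C in both G major and its parallel. Building the minor chord from the parallel minor on C: C–Eb–G.

C Eb G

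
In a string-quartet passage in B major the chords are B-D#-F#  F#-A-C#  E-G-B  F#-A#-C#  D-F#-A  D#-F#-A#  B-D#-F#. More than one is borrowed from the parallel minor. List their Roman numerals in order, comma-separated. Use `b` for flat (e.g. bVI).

B major has the diatonic set B, C#m, D#m, E, F#, G#m, A#dim. B–D#–F# = B, F#–A#–C# = F# and D#–F#–A# = D#m all belong to that set. F#–A–C# is not: scale degree 5 in B major carries F# (V). In B minor the chord on that degree is F#m, so here it functions as v, borrowed from the parallel minor. E–G–B is not: scale degree 4 in B major carries E (IV). In B minor the chord on that degree is Em, so here it functions as iv, borrowed from the parallel minor. But D–F#–A is foreign: the diatonic iii on degree 3 is D#m, whereas D comes from B minor. It is labeled bIII.

v, iv, bIII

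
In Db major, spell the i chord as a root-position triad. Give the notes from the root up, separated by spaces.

Db Fb Ab

The root, Db, is scale degree 1 — the same note in Db major and Db minor; only the chord quality changes. In Db minor the chord on Db is Db–Fb–Ab.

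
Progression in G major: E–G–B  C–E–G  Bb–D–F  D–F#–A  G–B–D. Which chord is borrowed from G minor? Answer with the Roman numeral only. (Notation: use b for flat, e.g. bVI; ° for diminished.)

In G major the diatonic chords are G, Am, Bm, C, D, Em, F#dim. E–G–B = Em, C–E–G = C, D–F#–A = D and G–B–D = G are all diatonic. Bb–D–F is not: scale degree 3 in G major carries Bm (iii). In G minor the chord on that degree is Bb, so here it functions as bIII, borrowed from the parallel minor.

bIII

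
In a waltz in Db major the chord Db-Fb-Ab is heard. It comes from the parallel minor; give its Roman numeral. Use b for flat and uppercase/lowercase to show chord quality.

i

Db is scale degree 1 in Db major. Diatonically Db major has Db (I) on that degree; Db–Fb–Ab is instead the minor chord native to Db minor, so it takes the label i.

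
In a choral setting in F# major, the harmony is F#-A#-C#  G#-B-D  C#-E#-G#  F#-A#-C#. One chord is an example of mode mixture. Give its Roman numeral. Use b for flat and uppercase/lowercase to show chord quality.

The diatonic triads in F# major are F#, G#m, A#m, B, C#, D#m, E#dim. F#–A#–C# = F# and C#–E#–G# = C# are both diatonic. G#–B–D doesn't fit — on degree 2 F# major would have G#m (ii). G#dim is the degree-2 chord of F# minor, so it is the borrowed ii°.

ii°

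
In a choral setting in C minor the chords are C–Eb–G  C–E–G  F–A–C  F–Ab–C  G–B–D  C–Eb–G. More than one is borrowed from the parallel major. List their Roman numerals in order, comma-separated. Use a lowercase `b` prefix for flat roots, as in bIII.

C minor has the diatonic set Cm, Ddim, Eb, Fm, G, Ab, Bb (with V from harmonic minor). Of the given chords, C–Eb–G = Cm, F–Ab–C = Fm and G–B–D = G are diatonic. C–E–G is not: scale degree 1 in C minor carries Cm (i). In C major the chord on that degree is C, so here it functions as I, borrowed from the parallel major. F–A–C doesn't fit — on degree 4 C minor would have Fm (iv). F is the degree-4 chord of C major, so it is the borrowed IV.

I, IV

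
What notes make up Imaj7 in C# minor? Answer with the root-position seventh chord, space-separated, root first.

Imaj7 is built on scale degree 1, which is C# in both C# minor and its parallel. Building the major-seventh chord from the parallel major on C#: C#–E#–G#–B#.

C# E# G# B#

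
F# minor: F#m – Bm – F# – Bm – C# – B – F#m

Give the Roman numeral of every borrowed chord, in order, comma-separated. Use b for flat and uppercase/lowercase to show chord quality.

F# minor has the diatonic set F#m, G#dim, A, Bm, C#, D, E (with V from harmonic minor). F#m, Bm and C# are all diatonic. F# (F#–A#–C#) doesn't fit — on degree 1 F# minor would have F#m (i). F# is the degree-1 chord of F# major, so it is the borrowed I. But B (B–D#–F#) is foreign: the diatonic iv on degree 4 is Bm, whereas B comes from F# major. It is labeled IV.

I, IV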